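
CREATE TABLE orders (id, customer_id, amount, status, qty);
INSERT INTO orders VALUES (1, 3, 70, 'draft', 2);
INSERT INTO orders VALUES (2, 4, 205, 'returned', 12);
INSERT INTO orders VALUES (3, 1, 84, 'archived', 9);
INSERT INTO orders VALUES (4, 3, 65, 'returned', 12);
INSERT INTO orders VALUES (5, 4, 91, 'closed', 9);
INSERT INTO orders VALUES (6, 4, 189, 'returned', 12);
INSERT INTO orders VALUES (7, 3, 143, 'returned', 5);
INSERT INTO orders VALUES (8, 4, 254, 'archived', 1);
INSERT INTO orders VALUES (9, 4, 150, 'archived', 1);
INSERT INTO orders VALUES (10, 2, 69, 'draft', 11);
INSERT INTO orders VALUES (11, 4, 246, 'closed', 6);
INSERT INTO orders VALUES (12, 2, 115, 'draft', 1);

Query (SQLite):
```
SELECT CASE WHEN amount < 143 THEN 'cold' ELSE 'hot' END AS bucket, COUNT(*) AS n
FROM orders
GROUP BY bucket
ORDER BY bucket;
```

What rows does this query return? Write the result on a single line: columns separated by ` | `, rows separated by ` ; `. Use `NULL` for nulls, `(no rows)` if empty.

cold | 6 ; hot | 6

Bucket rows by amount < 143 → 'cold' else 'hot'; count each bucket.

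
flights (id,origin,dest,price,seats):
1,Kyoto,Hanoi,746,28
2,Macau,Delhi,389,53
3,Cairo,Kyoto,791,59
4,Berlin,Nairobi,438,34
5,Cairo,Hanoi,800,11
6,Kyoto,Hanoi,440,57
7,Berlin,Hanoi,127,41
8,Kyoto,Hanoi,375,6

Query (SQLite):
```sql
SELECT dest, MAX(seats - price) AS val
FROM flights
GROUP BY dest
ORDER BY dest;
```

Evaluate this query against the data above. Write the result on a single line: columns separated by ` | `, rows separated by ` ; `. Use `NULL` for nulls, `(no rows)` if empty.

For each row compute seats - price.
Group by dest; take MAX of the expression per group.
  Delhi: ids {2} → MAX(seats - price)=-336
  Hanoi: ids {1, 5, 6, 7, 8} → MAX(seats - price)=-86
  Kyoto: ids {3} → MAX(seats - price)=-732
  Nairobi: ids {4} → MAX(seats - price)=-404

Delhi | -336 ; Hanoi | -86 ; Kyoto | -732 ; Nairobi | -404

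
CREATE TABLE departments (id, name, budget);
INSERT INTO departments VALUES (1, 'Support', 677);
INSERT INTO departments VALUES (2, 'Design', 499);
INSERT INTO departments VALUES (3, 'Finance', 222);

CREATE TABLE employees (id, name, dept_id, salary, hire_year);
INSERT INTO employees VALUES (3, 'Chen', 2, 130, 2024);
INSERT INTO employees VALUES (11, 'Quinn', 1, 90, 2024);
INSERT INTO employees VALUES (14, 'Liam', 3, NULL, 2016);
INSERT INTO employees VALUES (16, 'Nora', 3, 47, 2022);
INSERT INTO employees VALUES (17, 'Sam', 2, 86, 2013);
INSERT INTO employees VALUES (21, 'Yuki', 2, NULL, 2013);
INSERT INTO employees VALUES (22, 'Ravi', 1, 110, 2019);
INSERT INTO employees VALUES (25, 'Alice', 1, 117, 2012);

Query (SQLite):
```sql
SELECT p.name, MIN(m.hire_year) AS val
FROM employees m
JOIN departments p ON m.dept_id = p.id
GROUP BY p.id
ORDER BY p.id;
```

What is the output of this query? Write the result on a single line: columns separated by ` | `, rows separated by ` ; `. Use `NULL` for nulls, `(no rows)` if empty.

Support | 2012 ; Design | 2013 ; Finance | 2016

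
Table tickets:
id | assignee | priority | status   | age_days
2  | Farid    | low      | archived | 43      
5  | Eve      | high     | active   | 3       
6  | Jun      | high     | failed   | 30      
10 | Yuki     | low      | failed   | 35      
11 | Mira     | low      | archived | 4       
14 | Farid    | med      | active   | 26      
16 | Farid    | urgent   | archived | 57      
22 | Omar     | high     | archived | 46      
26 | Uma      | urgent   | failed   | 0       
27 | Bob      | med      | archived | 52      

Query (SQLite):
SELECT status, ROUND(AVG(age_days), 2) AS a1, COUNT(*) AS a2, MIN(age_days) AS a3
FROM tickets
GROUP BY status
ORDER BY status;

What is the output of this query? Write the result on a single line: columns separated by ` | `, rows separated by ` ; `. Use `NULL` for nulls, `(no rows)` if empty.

Group tickets by status.
Per group compute: ROUND(AVG(age_days), 2), COUNT(*), MIN(age_days).
  active: ids {5, 14} → ROUND(AVG(age_days), 2)=14.5, COUNT(*)=2, MIN(age_days)=3
  archived: ids {2, 11, 16, 22, 27} → ROUND(AVG(age_days), 2)=40.4, COUNT(*)=5, MIN(age_days)=4
  failed: ids {6, 10, 26} → ROUND(AVG(age_days), 2)=21.67, COUNT(*)=3, MIN(age_days)=0

active | 14.5 | 2 | 3 ; archived | 40.4 | 5 | 4 ; failed | 21.67 | 3 | 0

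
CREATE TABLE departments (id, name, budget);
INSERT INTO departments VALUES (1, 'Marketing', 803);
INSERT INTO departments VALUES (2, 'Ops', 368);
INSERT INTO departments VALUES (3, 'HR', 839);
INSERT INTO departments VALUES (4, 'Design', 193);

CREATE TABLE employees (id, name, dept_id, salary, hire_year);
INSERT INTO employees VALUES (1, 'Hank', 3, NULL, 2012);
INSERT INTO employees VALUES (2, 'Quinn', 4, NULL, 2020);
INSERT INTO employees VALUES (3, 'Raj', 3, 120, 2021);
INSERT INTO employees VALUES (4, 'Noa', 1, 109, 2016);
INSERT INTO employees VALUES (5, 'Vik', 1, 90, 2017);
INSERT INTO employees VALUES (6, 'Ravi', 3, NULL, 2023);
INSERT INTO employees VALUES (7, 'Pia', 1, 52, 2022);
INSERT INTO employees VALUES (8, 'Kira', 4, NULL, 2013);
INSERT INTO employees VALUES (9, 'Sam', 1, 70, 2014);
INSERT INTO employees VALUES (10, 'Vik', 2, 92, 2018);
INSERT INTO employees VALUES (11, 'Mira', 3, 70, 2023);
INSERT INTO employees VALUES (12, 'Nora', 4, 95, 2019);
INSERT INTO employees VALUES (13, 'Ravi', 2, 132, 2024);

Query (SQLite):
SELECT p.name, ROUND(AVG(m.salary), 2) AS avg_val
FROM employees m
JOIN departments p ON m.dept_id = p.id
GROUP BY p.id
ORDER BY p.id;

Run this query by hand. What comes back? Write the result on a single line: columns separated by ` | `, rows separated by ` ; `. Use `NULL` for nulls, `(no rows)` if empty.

Marketing | 80.25 ; Ops | 112 ; HR | 95 ; Design | 95

Join each employees row to its departments via dept_id.
Group joined rows by departments.id; compute ROUND(AVG(m.salary), 2) per group.
  1: ids {4, 5, 7, 9} → ROUND(AVG(m.salary), 2)=80.25
  2: ids {10, 13} → ROUND(AVG(m.salary), 2)=112
  3: ids {1, 3, 6, 11} → ROUND(AVG(m.salary), 2)=95
  4: ids {2, 8, 12} → ROUND(AVG(m.salary), 2)=95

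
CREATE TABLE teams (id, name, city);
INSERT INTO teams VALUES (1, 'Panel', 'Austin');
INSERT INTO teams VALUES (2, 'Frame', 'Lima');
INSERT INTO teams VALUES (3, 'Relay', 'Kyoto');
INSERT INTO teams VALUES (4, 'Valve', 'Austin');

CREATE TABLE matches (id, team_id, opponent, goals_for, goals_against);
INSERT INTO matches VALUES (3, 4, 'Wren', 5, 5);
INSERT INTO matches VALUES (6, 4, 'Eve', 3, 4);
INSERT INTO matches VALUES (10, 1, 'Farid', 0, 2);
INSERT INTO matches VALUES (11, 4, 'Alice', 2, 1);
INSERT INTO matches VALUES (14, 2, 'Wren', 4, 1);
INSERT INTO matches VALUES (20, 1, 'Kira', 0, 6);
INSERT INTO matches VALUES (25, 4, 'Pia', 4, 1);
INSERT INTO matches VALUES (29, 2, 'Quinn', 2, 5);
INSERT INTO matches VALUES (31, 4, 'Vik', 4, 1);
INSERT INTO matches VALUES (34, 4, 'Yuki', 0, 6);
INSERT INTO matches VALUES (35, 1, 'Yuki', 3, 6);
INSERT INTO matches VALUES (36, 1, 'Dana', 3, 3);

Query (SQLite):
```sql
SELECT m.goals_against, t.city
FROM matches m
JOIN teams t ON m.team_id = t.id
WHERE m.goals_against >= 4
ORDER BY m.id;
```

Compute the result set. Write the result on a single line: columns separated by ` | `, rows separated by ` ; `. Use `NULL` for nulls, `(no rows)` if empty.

Each matches row matches the teams row where team_id = teams.id.
Then keep rows with m.goals_against >= 4.

5 | Austin ; 4 | Austin ; 6 | Austin ; 5 | Lima ; 6 | Austin ; 6 | Austin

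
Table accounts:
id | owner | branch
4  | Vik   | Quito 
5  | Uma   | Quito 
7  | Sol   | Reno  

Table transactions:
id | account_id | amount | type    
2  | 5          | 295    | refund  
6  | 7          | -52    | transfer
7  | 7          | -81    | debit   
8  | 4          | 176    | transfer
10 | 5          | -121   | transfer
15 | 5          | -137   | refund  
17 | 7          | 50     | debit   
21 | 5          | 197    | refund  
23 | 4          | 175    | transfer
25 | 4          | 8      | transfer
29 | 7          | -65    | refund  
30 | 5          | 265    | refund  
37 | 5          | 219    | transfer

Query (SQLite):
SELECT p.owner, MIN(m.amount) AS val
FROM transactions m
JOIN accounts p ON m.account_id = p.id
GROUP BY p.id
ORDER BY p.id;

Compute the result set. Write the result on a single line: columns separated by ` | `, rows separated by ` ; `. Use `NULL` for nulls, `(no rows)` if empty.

Join each transactions row to its accounts via account_id.
Group joined rows by accounts.id; compute MIN(m.amount) per group.
  4: ids {8, 23, 25} → MIN(m.amount)=8
  5: ids {2, 10, 15, 21, 30, 37} → MIN(m.amount)=-137
  7: ids {6, 7, 17, 29} → MIN(m.amount)=-81

Vik | 8 ; Uma | -137 ; Sol | -81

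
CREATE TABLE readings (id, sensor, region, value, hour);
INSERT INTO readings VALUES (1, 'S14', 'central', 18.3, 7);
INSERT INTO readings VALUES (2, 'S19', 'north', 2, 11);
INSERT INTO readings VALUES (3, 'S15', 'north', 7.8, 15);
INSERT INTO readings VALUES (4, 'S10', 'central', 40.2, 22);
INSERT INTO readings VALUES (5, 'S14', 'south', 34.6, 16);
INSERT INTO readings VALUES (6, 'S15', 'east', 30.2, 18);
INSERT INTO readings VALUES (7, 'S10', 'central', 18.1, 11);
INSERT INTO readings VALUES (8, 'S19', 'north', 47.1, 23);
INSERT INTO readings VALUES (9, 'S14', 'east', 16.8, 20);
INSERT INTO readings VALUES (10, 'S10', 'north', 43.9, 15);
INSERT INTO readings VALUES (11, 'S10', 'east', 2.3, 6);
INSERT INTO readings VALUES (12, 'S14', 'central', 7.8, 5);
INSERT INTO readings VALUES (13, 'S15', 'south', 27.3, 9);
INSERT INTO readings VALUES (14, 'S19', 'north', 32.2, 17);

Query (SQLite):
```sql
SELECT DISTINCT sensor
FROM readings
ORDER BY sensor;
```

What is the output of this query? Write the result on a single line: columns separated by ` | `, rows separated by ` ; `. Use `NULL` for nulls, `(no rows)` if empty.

S10 ; S14 ; S15 ; S19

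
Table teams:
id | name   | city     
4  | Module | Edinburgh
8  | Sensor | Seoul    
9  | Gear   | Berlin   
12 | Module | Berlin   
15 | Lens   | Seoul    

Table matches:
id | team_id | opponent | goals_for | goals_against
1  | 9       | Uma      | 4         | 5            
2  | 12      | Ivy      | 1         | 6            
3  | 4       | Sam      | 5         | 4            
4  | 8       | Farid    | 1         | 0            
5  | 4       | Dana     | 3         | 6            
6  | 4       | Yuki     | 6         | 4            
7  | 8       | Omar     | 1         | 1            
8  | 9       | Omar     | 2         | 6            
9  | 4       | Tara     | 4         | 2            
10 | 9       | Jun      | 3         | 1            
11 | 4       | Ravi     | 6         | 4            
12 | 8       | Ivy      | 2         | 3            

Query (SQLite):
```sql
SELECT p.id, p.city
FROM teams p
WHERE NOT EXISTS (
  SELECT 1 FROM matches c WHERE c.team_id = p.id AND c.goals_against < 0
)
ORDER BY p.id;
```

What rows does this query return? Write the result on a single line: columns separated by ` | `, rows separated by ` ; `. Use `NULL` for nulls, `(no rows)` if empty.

4 | Edinburgh ; 8 | Seoul ; 9 | Berlin ; 12 | Berlin ; 15 | Seoul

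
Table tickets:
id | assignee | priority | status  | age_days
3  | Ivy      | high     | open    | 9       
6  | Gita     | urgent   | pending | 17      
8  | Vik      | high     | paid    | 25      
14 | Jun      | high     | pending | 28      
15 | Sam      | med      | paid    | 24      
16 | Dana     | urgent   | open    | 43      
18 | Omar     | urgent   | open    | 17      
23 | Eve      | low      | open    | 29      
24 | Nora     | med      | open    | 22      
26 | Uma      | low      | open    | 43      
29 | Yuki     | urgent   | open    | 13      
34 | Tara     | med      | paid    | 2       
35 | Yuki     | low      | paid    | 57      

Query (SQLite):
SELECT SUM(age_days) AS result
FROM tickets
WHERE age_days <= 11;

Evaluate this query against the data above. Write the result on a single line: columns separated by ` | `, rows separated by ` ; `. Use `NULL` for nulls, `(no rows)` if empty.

11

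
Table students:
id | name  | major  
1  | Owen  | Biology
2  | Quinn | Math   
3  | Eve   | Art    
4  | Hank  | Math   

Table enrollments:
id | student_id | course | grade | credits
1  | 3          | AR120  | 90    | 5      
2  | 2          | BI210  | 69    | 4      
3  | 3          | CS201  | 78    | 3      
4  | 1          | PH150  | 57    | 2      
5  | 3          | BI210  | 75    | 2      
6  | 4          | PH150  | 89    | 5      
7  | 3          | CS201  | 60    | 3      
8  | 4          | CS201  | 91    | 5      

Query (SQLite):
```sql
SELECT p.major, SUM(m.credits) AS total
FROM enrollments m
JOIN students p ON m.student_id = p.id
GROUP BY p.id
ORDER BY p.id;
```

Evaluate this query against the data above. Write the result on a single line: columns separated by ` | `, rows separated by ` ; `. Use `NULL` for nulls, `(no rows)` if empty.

Join each enrollments row to its students via student_id.
Group joined rows by students.id; compute SUM(m.credits) per group.
  1: ids {4} → SUM(m.credits)=2
  2: ids {2} → SUM(m.credits)=4
  3: ids {1, 3, 5, 7} → SUM(m.credits)=13
  4: ids {6, 8} → SUM(m.credits)=10

Biology | 2 ; Math | 4 ; Art | 13 ; Math | 10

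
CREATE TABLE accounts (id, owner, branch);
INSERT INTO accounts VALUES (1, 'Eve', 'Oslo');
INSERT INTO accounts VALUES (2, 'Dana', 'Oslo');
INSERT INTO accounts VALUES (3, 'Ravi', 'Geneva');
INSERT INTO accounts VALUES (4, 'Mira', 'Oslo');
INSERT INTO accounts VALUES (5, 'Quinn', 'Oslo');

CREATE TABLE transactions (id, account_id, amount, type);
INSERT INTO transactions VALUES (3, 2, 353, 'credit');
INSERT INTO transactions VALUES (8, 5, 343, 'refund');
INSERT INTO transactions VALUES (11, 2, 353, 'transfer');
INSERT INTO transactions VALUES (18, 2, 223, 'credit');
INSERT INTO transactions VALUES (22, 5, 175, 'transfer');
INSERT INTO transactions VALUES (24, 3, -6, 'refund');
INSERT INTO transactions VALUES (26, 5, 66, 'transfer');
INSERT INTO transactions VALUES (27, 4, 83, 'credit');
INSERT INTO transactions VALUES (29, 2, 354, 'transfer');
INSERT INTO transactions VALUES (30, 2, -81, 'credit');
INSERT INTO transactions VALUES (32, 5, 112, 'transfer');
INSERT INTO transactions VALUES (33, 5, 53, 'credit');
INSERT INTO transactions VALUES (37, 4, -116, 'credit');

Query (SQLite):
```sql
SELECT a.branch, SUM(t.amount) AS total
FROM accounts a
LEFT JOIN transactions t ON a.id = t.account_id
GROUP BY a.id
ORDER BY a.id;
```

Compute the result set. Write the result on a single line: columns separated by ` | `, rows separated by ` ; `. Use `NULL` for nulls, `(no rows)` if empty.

Oslo | NULL ; Oslo | 1202 ; Geneva | -6 ; Oslo | -33 ; Oslo | 749

LEFT JOIN keeps every accounts row; unmatched ones get NULL for transactions columns.
Group by accounts.id and compute SUM(t.amount). SUM over an all-NULL group is NULL.
  1: ids {—} → SUM(t.amount)=NULL
  2: ids {3, 11, 18, 29, 30} → SUM(t.amount)=1202
  3: ids {24} → SUM(t.amount)=-6
  4: ids {27, 37} → SUM(t.amount)=-33
  5: ids {8, 22, 26, 32, 33} → SUM(t.amount)=749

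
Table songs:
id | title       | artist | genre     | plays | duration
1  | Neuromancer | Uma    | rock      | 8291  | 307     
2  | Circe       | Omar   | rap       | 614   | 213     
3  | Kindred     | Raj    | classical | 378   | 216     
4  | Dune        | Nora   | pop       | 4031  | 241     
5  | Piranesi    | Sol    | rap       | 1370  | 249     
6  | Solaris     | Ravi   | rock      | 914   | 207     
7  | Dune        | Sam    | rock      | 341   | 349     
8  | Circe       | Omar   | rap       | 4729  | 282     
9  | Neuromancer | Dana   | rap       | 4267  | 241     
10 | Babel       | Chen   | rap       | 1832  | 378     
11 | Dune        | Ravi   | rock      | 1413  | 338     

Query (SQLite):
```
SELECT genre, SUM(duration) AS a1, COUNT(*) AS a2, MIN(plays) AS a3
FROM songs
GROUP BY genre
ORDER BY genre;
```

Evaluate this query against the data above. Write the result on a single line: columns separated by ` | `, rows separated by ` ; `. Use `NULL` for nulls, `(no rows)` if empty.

classical | 216 | 1 | 378 ; pop | 241 | 1 | 4031 ; rap | 1363 | 5 | 614 ; rock | 1201 | 4 | 341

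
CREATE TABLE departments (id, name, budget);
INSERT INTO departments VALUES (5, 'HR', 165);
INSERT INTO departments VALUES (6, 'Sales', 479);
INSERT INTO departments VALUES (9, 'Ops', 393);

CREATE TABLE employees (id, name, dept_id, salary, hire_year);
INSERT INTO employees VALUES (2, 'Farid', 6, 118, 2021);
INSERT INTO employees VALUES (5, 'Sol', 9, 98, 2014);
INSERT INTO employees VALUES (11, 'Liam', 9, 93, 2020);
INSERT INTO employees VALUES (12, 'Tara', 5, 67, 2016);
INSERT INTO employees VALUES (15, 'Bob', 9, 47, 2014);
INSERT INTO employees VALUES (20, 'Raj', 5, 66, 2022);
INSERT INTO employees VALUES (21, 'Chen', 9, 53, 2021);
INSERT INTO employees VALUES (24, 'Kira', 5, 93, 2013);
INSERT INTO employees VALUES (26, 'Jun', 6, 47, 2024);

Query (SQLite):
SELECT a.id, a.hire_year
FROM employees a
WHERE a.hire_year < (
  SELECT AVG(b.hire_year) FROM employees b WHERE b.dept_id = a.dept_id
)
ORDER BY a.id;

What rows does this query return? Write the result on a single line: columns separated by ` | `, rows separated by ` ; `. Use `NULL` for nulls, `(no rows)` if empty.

2 | 2021 ; 5 | 2014 ; 12 | 2016 ; 15 | 2014 ; 24 | 2013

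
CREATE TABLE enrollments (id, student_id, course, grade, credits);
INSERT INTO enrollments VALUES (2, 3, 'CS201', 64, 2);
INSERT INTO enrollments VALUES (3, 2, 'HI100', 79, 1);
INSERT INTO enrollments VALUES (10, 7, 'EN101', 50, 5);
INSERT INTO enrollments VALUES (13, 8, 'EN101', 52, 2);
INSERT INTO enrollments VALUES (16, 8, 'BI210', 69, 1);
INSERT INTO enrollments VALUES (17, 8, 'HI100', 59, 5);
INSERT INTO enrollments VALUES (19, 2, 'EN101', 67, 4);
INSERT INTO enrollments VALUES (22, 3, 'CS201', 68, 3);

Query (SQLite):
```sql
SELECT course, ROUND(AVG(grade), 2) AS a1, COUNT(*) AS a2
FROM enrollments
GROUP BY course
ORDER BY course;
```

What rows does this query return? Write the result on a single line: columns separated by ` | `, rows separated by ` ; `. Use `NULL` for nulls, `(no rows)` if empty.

BI210 | 69 | 1 ; CS201 | 66 | 2 ; EN101 | 56.33 | 3 ; HI100 | 69 | 2

Group enrollments by course.
Per group compute: ROUND(AVG(grade), 2), COUNT(*).
  BI210: ids {16} → ROUND(AVG(grade), 2)=69, COUNT(*)=1
  CS201: ids {2, 22} → ROUND(AVG(grade), 2)=66, COUNT(*)=2
  EN101: ids {10, 13, 19} → ROUND(AVG(grade), 2)=56.33, COUNT(*)=3
  HI100: ids {3, 17} → ROUND(AVG(grade), 2)=69, COUNT(*)=2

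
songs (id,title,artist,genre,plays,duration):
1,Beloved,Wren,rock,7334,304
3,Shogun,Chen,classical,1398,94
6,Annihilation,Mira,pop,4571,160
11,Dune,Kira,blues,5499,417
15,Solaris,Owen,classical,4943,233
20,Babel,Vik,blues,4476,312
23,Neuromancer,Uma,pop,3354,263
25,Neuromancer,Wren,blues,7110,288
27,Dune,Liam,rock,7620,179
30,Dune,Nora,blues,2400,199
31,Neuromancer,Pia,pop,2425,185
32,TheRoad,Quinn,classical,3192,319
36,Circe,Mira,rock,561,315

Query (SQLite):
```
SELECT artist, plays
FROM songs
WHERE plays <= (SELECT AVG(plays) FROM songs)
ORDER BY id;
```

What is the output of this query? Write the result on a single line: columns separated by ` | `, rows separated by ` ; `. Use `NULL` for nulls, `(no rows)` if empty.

Scalar subquery: AVG(plays) over all songs rows = 4221.769231 (≈; comparison uses full precision).
Keep rows where plays <= that value.

Chen | 1398 ; Uma | 3354 ; Nora | 2400 ; Pia | 2425 ; Quinn | 3192 ; Mira | 561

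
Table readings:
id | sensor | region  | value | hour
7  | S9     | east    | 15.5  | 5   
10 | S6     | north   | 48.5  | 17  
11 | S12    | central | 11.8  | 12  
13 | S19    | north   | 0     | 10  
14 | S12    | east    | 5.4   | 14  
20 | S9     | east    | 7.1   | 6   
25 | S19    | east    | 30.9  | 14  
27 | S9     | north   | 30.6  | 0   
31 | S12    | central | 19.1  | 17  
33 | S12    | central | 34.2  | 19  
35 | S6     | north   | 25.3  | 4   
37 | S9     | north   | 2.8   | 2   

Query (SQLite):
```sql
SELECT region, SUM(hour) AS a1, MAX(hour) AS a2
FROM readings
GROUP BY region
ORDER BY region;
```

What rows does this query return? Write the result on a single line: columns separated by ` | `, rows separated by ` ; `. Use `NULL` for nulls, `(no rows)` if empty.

central | 48 | 19 ; east | 39 | 14 ; north | 33 | 17

Group readings by region.
Per group compute: SUM(hour), MAX(hour).
  central: ids {11, 31, 33} → SUM(hour)=48, MAX(hour)=19
  east: ids {7, 14, 20, 25} → SUM(hour)=39, MAX(hour)=14
  north: ids {10, 13, 27, 35, 37} → SUM(hour)=33, MAX(hour)=17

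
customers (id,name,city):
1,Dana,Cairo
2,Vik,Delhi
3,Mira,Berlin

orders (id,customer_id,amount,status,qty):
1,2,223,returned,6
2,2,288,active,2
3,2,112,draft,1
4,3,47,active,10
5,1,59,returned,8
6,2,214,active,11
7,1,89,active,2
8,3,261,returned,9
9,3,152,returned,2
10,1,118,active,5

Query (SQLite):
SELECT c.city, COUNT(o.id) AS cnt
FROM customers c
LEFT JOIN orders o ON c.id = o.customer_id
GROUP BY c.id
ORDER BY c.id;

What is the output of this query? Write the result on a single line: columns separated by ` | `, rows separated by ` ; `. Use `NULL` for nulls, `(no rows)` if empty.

Cairo | 3 ; Delhi | 4 ; Berlin | 3

LEFT JOIN keeps every customers row; unmatched ones get NULL for orders columns.
Group by customers.id and compute COUNT(o.id). COUNT(col) of an all-NULL group is 0.
  1: ids {5, 7, 10} → COUNT(o.id)=3
  2: ids {1, 2, 3, 6} → COUNT(o.id)=4
  3: ids {4, 8, 9} → COUNT(o.id)=3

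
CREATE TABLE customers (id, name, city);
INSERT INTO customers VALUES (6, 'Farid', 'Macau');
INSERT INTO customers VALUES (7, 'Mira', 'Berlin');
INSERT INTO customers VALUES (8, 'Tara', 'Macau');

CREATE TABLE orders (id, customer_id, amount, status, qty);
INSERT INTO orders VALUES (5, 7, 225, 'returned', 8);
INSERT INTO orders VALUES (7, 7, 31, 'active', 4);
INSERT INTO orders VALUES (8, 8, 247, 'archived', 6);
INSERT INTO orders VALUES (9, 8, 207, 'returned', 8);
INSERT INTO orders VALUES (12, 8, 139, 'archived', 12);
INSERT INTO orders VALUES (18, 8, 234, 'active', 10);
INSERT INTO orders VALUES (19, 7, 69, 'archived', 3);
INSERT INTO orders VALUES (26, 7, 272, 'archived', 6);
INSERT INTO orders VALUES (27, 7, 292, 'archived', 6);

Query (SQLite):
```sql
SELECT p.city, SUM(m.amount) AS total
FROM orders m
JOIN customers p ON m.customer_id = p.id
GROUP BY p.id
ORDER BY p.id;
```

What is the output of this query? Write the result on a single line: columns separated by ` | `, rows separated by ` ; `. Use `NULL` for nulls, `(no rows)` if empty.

Berlin | 889 ; Macau | 827

Join each orders row to its customers via customer_id.
Group joined rows by customers.id; compute SUM(m.amount) per group.
  7: ids {5, 7, 19, 26, 27} → SUM(m.amount)=889
  8: ids {8, 9, 12, 18} → SUM(m.amount)=827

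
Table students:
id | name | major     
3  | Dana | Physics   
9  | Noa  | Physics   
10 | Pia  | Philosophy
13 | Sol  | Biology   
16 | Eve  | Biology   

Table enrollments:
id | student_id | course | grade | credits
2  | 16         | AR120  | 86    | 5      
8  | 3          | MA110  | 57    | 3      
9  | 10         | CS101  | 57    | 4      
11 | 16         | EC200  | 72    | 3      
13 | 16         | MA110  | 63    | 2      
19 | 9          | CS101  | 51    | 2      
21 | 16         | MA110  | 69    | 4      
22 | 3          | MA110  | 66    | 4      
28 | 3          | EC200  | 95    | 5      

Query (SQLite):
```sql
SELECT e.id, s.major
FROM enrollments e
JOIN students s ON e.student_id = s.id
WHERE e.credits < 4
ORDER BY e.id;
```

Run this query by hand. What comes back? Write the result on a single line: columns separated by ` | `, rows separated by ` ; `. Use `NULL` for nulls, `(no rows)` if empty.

8 | Physics ; 11 | Biology ; 13 | Biology ; 19 | Physics

Each enrollments row matches the students row where student_id = students.id.
Then keep rows with e.credits < 4.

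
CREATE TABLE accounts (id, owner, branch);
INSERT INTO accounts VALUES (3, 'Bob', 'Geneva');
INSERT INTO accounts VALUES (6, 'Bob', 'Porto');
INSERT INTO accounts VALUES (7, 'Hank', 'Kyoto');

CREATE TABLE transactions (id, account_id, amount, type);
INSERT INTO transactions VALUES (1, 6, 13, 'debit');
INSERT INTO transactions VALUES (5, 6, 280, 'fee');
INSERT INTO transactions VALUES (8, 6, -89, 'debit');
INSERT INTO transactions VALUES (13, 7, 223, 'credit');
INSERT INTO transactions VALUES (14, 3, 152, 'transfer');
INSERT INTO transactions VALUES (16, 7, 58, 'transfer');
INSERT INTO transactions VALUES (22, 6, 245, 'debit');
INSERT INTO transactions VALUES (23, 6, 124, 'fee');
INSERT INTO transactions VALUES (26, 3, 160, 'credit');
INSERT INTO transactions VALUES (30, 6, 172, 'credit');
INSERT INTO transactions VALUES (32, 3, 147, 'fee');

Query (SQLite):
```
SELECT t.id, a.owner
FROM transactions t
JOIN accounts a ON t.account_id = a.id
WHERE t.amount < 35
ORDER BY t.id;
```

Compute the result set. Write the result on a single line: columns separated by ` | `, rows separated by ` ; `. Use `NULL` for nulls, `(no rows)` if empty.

Each transactions row matches the accounts row where account_id = accounts.id.
Then keep rows with t.amount < 35.

1 | Bob ; 8 | Bob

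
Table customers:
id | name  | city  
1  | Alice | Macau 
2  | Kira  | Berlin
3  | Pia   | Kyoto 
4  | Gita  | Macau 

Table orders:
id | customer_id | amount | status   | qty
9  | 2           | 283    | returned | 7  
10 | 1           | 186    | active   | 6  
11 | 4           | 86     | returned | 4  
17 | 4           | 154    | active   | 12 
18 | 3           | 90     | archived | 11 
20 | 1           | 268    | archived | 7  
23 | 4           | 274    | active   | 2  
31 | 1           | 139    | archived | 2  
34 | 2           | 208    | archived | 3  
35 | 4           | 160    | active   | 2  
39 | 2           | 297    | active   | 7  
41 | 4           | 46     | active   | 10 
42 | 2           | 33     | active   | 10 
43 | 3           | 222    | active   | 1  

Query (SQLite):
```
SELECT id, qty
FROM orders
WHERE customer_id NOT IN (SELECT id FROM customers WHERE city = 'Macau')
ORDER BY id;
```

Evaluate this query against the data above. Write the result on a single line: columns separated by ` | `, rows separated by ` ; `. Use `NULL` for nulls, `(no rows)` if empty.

Inner query: customers.id where city = 'Macau'.
Outer: keep orders rows whose customer_id is not in that set.
Inner query → {1, 4}

9 | 7 ; 18 | 11 ; 34 | 3 ; 39 | 7 ; 42 | 10 ; 43 | 1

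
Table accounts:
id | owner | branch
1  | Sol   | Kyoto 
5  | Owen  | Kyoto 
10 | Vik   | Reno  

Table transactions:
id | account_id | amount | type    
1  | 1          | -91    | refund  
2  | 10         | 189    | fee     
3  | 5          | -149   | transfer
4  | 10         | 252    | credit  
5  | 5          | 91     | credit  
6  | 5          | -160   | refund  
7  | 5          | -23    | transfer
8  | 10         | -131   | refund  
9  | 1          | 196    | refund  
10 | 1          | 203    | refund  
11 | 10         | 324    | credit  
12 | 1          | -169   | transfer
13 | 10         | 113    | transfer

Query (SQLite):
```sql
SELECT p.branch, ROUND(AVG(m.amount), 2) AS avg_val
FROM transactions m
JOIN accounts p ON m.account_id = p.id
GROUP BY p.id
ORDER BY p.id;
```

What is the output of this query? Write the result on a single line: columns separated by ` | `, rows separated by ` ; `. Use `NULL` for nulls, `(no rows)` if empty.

Join each transactions row to its accounts via account_id.
Group joined rows by accounts.id; compute ROUND(AVG(m.amount), 2) per group.
  1: ids {1, 9, 10, 12} → ROUND(AVG(m.amount), 2)=34.75
  5: ids {3, 5, 6, 7} → ROUND(AVG(m.amount), 2)=-60.25
  10: ids {2, 4, 8, 11, 13} → ROUND(AVG(m.amount), 2)=149.4

Kyoto | 34.75 ; Kyoto | -60.25 ; Reno | 149.4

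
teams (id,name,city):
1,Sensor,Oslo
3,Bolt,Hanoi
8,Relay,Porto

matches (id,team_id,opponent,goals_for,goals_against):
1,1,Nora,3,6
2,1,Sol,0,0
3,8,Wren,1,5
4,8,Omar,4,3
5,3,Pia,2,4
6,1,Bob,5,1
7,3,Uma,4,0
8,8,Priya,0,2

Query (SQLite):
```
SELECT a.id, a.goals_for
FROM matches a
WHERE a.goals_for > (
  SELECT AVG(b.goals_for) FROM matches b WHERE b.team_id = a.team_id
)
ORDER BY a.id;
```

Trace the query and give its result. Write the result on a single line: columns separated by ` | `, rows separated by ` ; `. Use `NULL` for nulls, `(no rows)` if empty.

For each matches row a, compute AVG(goals_for) over rows sharing a.team_id.
Keep row a if a.goals_for > that per-group AVG.
  team_id=1: AVG(goals_for) = 2.666667
  team_id=3: AVG(goals_for) = 3.0
  team_id=8: AVG(goals_for) = 1.666667

1 | 3 ; 4 | 4 ; 6 | 5 ; 7 | 4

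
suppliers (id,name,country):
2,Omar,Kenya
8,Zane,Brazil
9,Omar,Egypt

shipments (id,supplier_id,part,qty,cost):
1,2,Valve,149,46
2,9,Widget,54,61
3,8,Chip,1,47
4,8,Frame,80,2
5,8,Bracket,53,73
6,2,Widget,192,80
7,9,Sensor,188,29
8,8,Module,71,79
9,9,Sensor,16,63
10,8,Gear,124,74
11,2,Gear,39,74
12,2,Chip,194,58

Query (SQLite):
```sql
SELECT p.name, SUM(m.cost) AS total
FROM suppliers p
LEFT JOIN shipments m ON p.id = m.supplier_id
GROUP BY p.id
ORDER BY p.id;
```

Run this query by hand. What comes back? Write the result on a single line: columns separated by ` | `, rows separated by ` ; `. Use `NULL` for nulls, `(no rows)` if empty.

Omar | 258 ; Zane | 275 ; Omar | 153

LEFT JOIN keeps every suppliers row; unmatched ones get NULL for shipments columns.
Group by suppliers.id and compute SUM(m.cost). SUM over an all-NULL group is NULL.
  2: ids {1, 6, 11, 12} → SUM(m.cost)=258
  8: ids {3, 4, 5, 8, 10} → SUM(m.cost)=275
  9: ids {2, 7, 9} → SUM(m.cost)=153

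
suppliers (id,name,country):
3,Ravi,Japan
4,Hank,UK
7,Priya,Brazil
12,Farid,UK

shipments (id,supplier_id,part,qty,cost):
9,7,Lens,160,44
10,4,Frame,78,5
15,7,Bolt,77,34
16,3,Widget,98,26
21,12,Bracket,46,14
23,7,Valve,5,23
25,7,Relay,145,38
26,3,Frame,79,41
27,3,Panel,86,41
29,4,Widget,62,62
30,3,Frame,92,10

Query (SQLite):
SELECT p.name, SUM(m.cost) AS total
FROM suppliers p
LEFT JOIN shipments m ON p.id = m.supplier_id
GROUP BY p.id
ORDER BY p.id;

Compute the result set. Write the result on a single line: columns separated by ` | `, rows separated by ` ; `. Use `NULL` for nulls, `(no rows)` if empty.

LEFT JOIN keeps every suppliers row; unmatched ones get NULL for shipments columns.
Group by suppliers.id and compute SUM(m.cost). SUM over an all-NULL group is NULL.
  3: ids {16, 26, 27, 30} → SUM(m.cost)=118
  4: ids {10, 29} → SUM(m.cost)=67
  7: ids {9, 15, 23, 25} → SUM(m.cost)=139
  12: ids {21} → SUM(m.cost)=14

Ravi | 118 ; Hank | 67 ; Priya | 139 ; Farid | 14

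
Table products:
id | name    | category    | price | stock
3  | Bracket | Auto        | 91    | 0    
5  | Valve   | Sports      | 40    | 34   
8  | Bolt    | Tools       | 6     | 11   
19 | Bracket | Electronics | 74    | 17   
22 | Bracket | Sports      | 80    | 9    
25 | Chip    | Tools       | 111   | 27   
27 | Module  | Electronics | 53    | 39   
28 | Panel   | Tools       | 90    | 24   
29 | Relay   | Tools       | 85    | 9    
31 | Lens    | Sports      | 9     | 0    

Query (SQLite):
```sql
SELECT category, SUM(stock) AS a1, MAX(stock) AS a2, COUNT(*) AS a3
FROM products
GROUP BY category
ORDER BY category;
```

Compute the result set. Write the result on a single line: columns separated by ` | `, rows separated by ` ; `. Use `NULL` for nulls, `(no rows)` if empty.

Auto | 0 | 0 | 1 ; Electronics | 56 | 39 | 2 ; Sports | 43 | 34 | 3 ; Tools | 71 | 27 | 4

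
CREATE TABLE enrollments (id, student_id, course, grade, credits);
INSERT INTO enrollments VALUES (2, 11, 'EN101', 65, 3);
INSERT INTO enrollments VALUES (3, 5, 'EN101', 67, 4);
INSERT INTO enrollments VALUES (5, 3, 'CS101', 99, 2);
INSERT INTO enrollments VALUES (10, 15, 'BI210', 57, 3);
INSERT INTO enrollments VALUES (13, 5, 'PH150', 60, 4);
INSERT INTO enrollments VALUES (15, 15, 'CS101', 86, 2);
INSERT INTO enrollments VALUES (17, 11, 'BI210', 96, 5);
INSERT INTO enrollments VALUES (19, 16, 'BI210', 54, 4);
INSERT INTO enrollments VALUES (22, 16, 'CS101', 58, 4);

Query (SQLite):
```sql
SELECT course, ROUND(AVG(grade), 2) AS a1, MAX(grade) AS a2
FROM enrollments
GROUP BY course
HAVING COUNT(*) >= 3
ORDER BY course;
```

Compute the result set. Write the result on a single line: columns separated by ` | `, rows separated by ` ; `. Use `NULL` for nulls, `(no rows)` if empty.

Group enrollments by course.
Per group compute: ROUND(AVG(grade), 2), MAX(grade).
HAVING: drop groups with fewer than 3 rows.
  BI210: ids {10, 17, 19} → ROUND(AVG(grade), 2)=69, MAX(grade)=96
  CS101: ids {5, 15, 22} → ROUND(AVG(grade), 2)=81, MAX(grade)=99
  EN101: ids {2, 3} → ROUND(AVG(grade), 2)=66, MAX(grade)=67
  PH150: ids {13} → ROUND(AVG(grade), 2)=60, MAX(grade)=60

BI210 | 69 | 96 ; CS101 | 81 | 99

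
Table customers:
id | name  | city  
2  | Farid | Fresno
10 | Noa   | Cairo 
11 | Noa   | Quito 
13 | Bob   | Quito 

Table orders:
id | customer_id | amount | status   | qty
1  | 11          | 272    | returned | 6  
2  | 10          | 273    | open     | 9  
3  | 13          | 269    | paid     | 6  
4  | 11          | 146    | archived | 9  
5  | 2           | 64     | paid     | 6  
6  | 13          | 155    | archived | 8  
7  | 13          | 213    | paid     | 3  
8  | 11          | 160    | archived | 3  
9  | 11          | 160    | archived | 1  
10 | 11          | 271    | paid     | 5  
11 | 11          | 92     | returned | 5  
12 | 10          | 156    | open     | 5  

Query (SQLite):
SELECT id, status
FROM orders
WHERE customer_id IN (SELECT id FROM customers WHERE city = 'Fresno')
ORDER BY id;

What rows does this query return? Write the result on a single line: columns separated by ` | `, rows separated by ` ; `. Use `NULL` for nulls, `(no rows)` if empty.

5 | paid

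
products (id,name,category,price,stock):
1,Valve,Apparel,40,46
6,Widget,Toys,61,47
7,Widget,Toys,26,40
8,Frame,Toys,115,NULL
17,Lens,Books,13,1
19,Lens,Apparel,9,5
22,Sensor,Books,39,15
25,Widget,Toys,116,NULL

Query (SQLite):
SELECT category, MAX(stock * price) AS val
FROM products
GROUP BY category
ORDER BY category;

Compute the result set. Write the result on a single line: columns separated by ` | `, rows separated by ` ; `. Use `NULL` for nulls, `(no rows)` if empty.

For each row compute stock * price.
Group by category; take MAX of the expression per group.
  Apparel: ids {1, 19} → MAX(stock * price)=1840
  Books: ids {17, 22} → MAX(stock * price)=585
  Toys: ids {6, 7, 8, 25} → MAX(stock * price)=2867

Apparel | 1840 ; Books | 585 ; Toys | 2867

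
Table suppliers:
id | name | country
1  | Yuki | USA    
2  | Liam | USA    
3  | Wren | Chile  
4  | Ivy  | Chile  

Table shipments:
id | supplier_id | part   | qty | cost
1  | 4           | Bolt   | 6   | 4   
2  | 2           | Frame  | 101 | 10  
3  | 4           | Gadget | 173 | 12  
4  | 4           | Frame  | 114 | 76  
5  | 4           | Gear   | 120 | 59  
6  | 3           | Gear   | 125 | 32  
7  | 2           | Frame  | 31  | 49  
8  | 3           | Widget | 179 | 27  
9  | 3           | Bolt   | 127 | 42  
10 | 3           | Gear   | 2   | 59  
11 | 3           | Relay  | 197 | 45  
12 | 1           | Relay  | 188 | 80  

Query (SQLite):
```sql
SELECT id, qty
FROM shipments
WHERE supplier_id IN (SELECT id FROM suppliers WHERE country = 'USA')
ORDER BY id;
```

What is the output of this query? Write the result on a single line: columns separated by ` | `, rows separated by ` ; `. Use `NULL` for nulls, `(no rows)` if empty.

2 | 101 ; 7 | 31 ; 12 | 188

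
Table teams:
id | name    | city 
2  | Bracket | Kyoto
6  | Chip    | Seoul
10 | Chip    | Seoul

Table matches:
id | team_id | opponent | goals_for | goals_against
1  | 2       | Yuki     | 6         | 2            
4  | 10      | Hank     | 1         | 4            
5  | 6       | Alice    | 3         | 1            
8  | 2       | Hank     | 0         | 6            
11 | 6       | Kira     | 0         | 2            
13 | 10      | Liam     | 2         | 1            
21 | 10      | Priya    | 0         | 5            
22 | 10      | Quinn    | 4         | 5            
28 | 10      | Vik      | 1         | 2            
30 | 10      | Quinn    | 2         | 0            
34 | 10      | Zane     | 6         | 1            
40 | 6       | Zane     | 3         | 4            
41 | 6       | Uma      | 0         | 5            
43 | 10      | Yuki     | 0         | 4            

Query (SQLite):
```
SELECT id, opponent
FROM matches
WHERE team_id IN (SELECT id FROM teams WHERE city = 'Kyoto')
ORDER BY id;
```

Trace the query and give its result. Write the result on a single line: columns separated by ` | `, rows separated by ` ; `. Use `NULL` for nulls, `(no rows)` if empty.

1 | Yuki ; 8 | Hank

Inner query: teams.id where city = 'Kyoto'.
Outer: keep matches rows whose team_id is in that set.
Inner query → {2}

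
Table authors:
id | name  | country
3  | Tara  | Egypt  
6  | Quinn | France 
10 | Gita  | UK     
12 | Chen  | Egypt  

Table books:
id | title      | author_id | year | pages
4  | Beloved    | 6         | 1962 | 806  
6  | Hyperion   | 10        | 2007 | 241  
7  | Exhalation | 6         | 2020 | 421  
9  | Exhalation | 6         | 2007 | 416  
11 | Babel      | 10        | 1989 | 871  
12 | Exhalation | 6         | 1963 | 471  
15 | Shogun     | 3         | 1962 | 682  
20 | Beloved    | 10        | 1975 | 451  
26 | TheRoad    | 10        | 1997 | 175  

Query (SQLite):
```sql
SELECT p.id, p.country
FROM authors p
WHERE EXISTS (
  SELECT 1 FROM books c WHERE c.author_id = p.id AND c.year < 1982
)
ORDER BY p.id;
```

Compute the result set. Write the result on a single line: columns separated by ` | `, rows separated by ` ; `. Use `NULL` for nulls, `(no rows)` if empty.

For each authors row, check whether any books with matching author_id has year < 1982.
Keep rows where that is true.

3 | Egypt ; 6 | France ; 10 | UK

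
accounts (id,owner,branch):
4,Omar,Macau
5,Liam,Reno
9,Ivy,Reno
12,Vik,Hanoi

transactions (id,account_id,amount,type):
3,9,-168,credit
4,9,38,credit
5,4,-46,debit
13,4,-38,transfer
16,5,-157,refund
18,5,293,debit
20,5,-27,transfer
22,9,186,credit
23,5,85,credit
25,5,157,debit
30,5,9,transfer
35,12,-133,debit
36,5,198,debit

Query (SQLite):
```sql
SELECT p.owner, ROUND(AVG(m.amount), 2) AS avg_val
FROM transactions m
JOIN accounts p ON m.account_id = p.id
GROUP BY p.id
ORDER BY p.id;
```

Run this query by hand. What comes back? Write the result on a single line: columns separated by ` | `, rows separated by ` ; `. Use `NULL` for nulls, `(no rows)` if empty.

Omar | -42 ; Liam | 79.71 ; Ivy | 18.67 ; Vik | -133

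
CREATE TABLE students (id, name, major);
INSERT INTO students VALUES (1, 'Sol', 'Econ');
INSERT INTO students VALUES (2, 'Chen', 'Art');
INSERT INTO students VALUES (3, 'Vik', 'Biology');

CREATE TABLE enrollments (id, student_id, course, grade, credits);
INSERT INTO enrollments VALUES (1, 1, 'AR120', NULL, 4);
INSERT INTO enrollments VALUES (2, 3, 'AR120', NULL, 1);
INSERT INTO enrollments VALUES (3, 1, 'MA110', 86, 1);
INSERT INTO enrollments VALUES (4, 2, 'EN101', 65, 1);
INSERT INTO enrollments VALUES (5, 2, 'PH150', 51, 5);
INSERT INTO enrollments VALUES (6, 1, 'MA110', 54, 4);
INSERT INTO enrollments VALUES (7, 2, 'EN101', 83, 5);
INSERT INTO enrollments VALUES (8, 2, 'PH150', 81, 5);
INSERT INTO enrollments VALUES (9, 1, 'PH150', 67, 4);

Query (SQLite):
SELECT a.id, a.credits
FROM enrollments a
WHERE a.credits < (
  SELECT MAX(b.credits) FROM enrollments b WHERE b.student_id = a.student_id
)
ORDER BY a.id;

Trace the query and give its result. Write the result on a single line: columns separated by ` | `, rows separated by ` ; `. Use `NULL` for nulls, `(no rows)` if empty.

For each enrollments row a, compute MAX(credits) over rows sharing a.student_id.
Keep row a if a.credits < that per-group MAX.
  student_id=1: MAX(credits) = 4
  student_id=2: MAX(credits) = 5
  student_id=3: MAX(credits) = 1

3 | 1 ; 4 | 1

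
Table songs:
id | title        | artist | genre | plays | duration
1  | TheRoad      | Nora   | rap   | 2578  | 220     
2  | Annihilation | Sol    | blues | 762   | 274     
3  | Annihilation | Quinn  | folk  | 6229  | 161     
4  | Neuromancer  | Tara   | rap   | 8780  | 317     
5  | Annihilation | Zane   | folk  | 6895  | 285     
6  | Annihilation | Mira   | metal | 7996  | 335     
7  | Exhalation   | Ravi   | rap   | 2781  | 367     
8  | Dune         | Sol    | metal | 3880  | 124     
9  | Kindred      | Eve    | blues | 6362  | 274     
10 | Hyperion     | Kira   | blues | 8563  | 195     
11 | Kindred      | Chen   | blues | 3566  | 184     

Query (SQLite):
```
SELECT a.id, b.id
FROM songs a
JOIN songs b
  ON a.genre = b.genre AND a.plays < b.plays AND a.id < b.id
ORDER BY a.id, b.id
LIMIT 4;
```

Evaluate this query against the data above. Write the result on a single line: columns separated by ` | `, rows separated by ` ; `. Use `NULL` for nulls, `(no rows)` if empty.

1 | 4 ; 1 | 7 ; 2 | 9 ; 2 | 10

Pairs (a,b) with same genre, a.plays < b.plays, a.id < b.id.
genre groups: blues:{2,9,10,11} folk:{3,5} metal:{6,8} rap:{1,4,7}
Ordered by (a.id, b.id); first 4.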